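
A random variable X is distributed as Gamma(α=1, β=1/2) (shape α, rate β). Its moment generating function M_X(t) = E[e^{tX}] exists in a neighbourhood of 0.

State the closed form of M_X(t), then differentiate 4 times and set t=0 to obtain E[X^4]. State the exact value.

E[X^4] = M^(4)(0) = 384

M_X(t) = 1/(2*(1/2 - t))
M^(4)(t) = -384/(32*t^5 - 80*t^4 + 80*t^3 - 40*t^2 + 10*t - 1)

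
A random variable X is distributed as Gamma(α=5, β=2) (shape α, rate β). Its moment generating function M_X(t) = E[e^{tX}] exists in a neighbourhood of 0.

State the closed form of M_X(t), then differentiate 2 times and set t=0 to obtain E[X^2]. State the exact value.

E[X^2] = M′′(0) = 15/2

M_X(t) = 32/(2 - t)^5
M′(t) = 160/(t^6 - 12*t^5 + 60*t^4 - 160*t^3 + 240*t^2 - 192*t + 64)
M′′(t) = -960/(t^7 - 14*t^6 + 84*t^5 - 280*t^4 + 560*t^3 - 672*t^2 + 448*t - 128)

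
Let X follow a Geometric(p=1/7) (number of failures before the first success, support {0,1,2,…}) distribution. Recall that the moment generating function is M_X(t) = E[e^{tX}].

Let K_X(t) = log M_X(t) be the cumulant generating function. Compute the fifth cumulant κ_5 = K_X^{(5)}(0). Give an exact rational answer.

M_X(t) = 1/(7*(1 - 6*e^(t)/7))
K_X(t) = log M_X(t) = -log(1 - 6*e^(t)/7) - log(7)
dK/dt = -6*e^(t)/(6*e^(t) - 7)
d^2K/dt^2 = 42*e^(t)/(36*e^(2*t) - 84*e^(t) + 49)
d^3K/dt^3 = (-252*e^(2*t) - 294*e^(t))/(216*e^(3*t) - 756*e^(2*t) + 882*e^(t) - 343)
d^4K/dt^4 = (1512*e^(3*t) + 7056*e^(2*t) + 2058*e^(t))/(1296*e^(4*t) - 6048*e^(3*t) + 10584*e^(2*t) - 8232*e^(t) + 2401)
d^5K/dt^5 = (-9072*e^(4*t) - 116424*e^(3*t) - 135828*e^(2*t) - 14406*e^(t))/(7776*e^(5*t) - 45360*e^(4*t) + 105840*e^(3*t) - 123480*e^(2*t) + 72030*e^(t) - 16807)

κ_5 = d^5K/dt^5 |_{t=0} = 275730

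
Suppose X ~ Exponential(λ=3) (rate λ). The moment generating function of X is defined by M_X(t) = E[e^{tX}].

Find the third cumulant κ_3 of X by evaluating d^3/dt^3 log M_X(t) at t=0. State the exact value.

κ_3 = K^(3)(0) = 2/27

M_X(t) = 3/(3 - t)
K_X(t) = log M_X(t) = -log(3 - t) + log(3)
K^(3)(t) = -2/(t^3 - 9*t^2 + 27*t - 27)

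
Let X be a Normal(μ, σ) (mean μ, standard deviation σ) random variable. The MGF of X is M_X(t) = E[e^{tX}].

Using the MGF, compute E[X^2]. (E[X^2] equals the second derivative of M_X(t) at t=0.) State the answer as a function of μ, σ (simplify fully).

M_X(t) = e^(μ*t + σ^2*t^2/2)
M^(2)(t) = μ^2*e^(μ*t)*e^(σ^2*t^2/2) + 2*μ*σ^2*t*e^(μ*t)*e^(σ^2*t^2/2) + σ^4*t^2*e^(μ*t)*e^(σ^2*t^2/2) + σ^2*e^(μ*t)*e^(σ^2*t^2/2)

E[X^2] = M^(2)(0) = μ^2 + σ^2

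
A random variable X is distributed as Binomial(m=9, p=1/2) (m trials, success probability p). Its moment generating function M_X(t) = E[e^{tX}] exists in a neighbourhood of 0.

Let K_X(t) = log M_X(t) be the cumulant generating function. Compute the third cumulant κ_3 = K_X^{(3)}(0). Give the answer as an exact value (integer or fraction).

M_X(t) = (e^(t)/2 + 1/2)^9
K_X(t) = log M_X(t) = 9*log(e^(t)/2 + 1/2)
K^(3)(t) = (-9*e^(2*t) + 9*e^(t))/(e^(3*t) + 3*e^(2*t) + 3*e^(t) + 1)

κ_3 = K^(3)(0) = 0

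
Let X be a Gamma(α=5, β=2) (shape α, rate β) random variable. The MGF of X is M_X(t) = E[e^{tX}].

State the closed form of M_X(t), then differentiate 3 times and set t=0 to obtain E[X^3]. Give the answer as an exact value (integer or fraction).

M_X(t) = 32/(2 - t)^5
M′(t) = 160/(t^6 - 12*t^5 + 60*t^4 - 160*t^3 + 240*t^2 - 192*t + 64)
M′′(t) = -960/(t^7 - 14*t^6 + 84*t^5 - 280*t^4 + 560*t^3 - 672*t^2 + 448*t - 128)
M′′′(t) = 6720/(t^8 - 16*t^7 + 112*t^6 - 448*t^5 + 1120*t^4 - 1792*t^3 + 1792*t^2 - 1024*t + 256)

E[X^3] = M′′′(0) = 105/4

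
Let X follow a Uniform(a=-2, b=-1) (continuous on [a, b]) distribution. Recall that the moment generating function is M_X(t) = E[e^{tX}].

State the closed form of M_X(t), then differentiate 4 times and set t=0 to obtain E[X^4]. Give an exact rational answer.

E[X^4] = M′′′′(0) = 31/5

M_X(t) = (e^(-t) - e^(-2*t))/t
M′(t) = (-t*e^(t) + 2*t - e^(t) + 1)*e^(-2*t)/t^2
M′′(t) = (t^2*e^(t) - 4*t^2 + 2*t*e^(t) - 4*t + 2*e^(t) - 2)*e^(-2*t)/t^3
M′′′(t) = (-t^3*e^(t) + 8*t^3 - 3*t^2*e^(t) + 12*t^2 - 6*t*e^(t) + 12*t - 6*e^(t) + 6)*e^(-2*t)/t^4
M′′′′(t) = (t^4*e^(t) - 16*t^4 + 4*t^3*e^(t) - 32*t^3 + 12*t^2*e^(t) - 48*t^2 + 24*t*e^(t) - 48*t + 24*e^(t) - 24)*e^(-2*t)/t^5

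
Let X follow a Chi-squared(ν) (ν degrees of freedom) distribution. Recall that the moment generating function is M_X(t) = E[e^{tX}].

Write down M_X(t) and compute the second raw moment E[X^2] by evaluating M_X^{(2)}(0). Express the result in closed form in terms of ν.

M_X(t) = (1 - 2*t)^(-ν/2)
D^2[M](t) = (ν^2 + 2*ν)/(4*t^2*(1 - 2*t)^(ν/2) - 4*t*(1 - 2*t)^(ν/2) + (1 - 2*t)^(ν/2))

E[X^2] = D^2[M](0) = ν*(ν + 2)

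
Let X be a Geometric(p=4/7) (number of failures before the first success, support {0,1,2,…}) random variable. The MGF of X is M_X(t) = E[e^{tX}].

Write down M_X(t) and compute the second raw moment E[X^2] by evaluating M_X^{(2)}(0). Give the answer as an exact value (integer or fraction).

E[X^2] = d^2M/dt^2 |_{t=0} = 15/8

M_X(t) = 4/(7*(1 - 3*e^(t)/7))
dM/dt = 12*e^(t)/(9*e^(2*t) - 42*e^(t) + 49)
d^2M/dt^2 = (-36*e^(2*t) - 84*e^(t))/(27*e^(3*t) - 189*e^(2*t) + 441*e^(t) - 343)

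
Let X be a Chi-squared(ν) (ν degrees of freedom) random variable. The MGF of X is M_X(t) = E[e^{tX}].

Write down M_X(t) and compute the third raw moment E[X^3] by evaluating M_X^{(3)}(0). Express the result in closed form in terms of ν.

M_X(t) = (1 - 2*t)^(-ν/2)
M′(t) = -ν/(2*t*(1 - 2*t)^(ν/2) - (1 - 2*t)^(ν/2))
M′′(t) = (ν^2 + 2*ν)/(4*t^2*(1 - 2*t)^(ν/2) - 4*t*(1 - 2*t)^(ν/2) + (1 - 2*t)^(ν/2))
M′′′(t) = (-ν^3 - 6*ν^2 - 8*ν)/(8*t^3*(1 - 2*t)^(ν/2) - 12*t^2*(1 - 2*t)^(ν/2) + 6*t*(1 - 2*t)^(ν/2) - (1 - 2*t)^(ν/2))

E[X^3] = M′′′(0) = ν*(ν^2 + 6*ν + 8)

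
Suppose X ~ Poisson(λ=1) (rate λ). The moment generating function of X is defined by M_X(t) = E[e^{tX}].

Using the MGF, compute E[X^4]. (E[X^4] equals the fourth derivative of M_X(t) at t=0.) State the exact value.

E[X^4] = M′′′′(0) = 15

M_X(t) = e^(e^(t) - 1)
M′(t) = e^(-1)*e^(t)*e^(e^(t))
M′′(t) = (e^(2*t)*e^(e^(t)) + e^(t)*e^(e^(t)))*e^(-1)
M′′′(t) = (e^(3*t)*e^(e^(t)) + 3*e^(2*t)*e^(e^(t)) + e^(t)*e^(e^(t)))*e^(-1)
M′′′′(t) = (e^(4*t)*e^(e^(t)) + 6*e^(3*t)*e^(e^(t)) + 7*e^(2*t)*e^(e^(t)) + e^(t)*e^(e^(t)))*e^(-1)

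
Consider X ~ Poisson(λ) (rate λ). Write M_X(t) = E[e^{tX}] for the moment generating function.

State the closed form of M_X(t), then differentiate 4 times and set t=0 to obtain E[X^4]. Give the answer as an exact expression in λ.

E[X^4] = d^4M/dt^4 |_{t=0} = λ*(λ^3 + 6*λ^2 + 7*λ + 1)

M_X(t) = e^(λ*(e^(t) - 1))
dM/dt = λ*e^(-λ)*e^(t)*e^(λ*e^(t))
d^2M/dt^2 = (λ^2*e^(2*t)*e^(λ*e^(t)) + λ*e^(t)*e^(λ*e^(t)))*e^(-λ)
d^3M/dt^3 = (λ^3*e^(3*t)*e^(λ*e^(t)) + 3*λ^2*e^(2*t)*e^(λ*e^(t)) + λ*e^(t)*e^(λ*e^(t)))*e^(-λ)
d^4M/dt^4 = (λ^4*e^(4*t)*e^(λ*e^(t)) + 6*λ^3*e^(3*t)*e^(λ*e^(t)) + 7*λ^2*e^(2*t)*e^(λ*e^(t)) + λ*e^(t)*e^(λ*e^(t)))*e^(-λ)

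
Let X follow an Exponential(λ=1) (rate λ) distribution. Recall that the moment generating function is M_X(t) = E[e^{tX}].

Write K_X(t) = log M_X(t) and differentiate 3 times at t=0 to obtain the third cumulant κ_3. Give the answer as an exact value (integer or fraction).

κ_3 = D^3[K](0) = 2

M_X(t) = 1/(1 - t)
K_X(t) = log M_X(t) = -log(1 - t)
D^3[K](t) = -2/(t^3 - 3*t^2 + 3*t - 1)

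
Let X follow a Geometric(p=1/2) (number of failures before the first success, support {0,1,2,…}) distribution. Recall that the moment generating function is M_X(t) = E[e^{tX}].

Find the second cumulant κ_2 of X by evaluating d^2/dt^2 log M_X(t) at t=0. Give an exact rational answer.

κ_2 = d^2K/dt^2 |_{t=0} = 2

M_X(t) = 1/(2*(1 - e^(t)/2))
K_X(t) = log M_X(t) = -log(1 - e^(t)/2) - log(2)
dK/dt = -e^(t)/(e^(t) - 2)
d^2K/dt^2 = 2*e^(t)/(e^(2*t) - 4*e^(t) + 4)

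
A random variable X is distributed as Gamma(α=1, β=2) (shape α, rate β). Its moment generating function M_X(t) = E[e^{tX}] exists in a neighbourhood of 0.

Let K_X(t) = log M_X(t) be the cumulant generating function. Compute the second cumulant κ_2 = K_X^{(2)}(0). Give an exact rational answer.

κ_2 = K′′(0) = 1/4

M_X(t) = 2/(2 - t)
K_X(t) = log M_X(t) = -log(2 - t) + log(2)
K′(t) = -1/(t - 2)
K′′(t) = 1/(t^2 - 4*t + 4)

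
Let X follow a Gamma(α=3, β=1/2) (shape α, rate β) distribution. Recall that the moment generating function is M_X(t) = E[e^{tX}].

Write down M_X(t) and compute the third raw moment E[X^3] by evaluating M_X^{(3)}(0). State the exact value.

E[X^3] = D^3[M](0) = 480

M_X(t) = 1/(8*(1/2 - t)^3)
D^3[M](t) = 480/(64*t^6 - 192*t^5 + 240*t^4 - 160*t^3 + 60*t^2 - 12*t + 1)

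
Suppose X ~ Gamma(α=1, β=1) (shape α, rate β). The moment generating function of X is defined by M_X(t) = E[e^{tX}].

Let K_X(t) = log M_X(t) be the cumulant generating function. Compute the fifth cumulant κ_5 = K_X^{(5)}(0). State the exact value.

M_X(t) = 1/(1 - t)
K_X(t) = log M_X(t) = -log(1 - t)
K^(5)(t) = -24/(t^5 - 5*t^4 + 10*t^3 - 10*t^2 + 5*t - 1)

κ_5 = K^(5)(0) = 24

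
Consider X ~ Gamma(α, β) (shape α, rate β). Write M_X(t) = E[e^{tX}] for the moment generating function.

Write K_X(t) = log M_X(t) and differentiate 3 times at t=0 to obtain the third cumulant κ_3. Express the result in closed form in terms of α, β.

M_X(t) = (β/(β - t))^α
K_X(t) = log M_X(t) = α*(log(β) - log(β - t))
K′(t) = -α/(-β + t)
K′′(t) = α/(β^2 - 2*β*t + t^2)
K′′′(t) = -2*α/(-β^3 + 3*β^2*t - 3*β*t^2 + t^3)

κ_3 = K′′′(0) = 2*α/β^3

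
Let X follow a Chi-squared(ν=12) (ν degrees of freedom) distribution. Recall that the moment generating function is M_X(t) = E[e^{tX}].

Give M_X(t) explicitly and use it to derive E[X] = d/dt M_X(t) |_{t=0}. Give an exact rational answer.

E[X] = D[M](0) = 12

M_X(t) = (1 - 2*t)^(-6)
D[M](t) = -12/(128*t^7 - 448*t^6 + 672*t^5 - 560*t^4 + 280*t^3 - 84*t^2 + 14*t - 1)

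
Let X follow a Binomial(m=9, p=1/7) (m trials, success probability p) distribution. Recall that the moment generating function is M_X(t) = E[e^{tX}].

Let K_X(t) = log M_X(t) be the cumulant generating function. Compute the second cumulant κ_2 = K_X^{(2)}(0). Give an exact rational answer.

M_X(t) = (e^(t)/7 + 6/7)^9
K_X(t) = log M_X(t) = 9*log(e^(t)/7 + 6/7)
K^(2)(t) = 54*e^(t)/(e^(2*t) + 12*e^(t) + 36)

κ_2 = K^(2)(0) = 54/49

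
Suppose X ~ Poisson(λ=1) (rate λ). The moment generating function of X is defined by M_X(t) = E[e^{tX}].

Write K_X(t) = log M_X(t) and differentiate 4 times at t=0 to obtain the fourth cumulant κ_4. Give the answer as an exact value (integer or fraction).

κ_4 = K^(4)(0) = 1

M_X(t) = e^(e^(t) - 1)
K_X(t) = log M_X(t) = e^(t) - 1
K^(4)(t) = e^(t)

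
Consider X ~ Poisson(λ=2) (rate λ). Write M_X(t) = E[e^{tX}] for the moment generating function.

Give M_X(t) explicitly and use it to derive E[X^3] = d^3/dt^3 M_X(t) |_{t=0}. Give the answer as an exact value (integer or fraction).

M_X(t) = e^(2*e^(t) - 2)
dM/dt = 2*e^(-2)*e^(t)*e^(2*e^(t))
d^2M/dt^2 = (4*e^(2*t)*e^(2*e^(t)) + 2*e^(t)*e^(2*e^(t)))*e^(-2)
d^3M/dt^3 = (8*e^(3*t)*e^(2*e^(t)) + 12*e^(2*t)*e^(2*e^(t)) + 2*e^(t)*e^(2*e^(t)))*e^(-2)

E[X^3] = d^3M/dt^3 |_{t=0} = 22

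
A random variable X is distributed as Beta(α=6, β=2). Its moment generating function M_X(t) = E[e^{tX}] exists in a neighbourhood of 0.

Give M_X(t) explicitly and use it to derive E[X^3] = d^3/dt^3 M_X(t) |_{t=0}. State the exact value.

M_X(t) = ₁F₁(6; 8; t)
M^(3)(t) = 7*₁F₁(9; 11; t)/15

E[X^3] = M^(3)(0) = 7/15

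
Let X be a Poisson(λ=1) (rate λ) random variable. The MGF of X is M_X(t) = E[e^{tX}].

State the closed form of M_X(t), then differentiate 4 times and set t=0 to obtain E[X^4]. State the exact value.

M_X(t) = e^(e^(t) - 1)
M′(t) = e^(-1)*e^(t)*e^(e^(t))
M′′(t) = (e^(2*t)*e^(e^(t)) + e^(t)*e^(e^(t)))*e^(-1)
M′′′(t) = (e^(3*t)*e^(e^(t)) + 3*e^(2*t)*e^(e^(t)) + e^(t)*e^(e^(t)))*e^(-1)
M′′′′(t) = (e^(4*t)*e^(e^(t)) + 6*e^(3*t)*e^(e^(t)) + 7*e^(2*t)*e^(e^(t)) + e^(t)*e^(e^(t)))*e^(-1)

E[X^4] = M′′′′(0) = 15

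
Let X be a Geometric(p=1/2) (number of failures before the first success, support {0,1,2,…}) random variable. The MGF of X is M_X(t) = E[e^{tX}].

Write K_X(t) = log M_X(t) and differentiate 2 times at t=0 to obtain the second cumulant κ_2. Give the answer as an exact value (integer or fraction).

κ_2 = K^(2)(0) = 2

M_X(t) = 1/(2*(1 - e^(t)/2))
K_X(t) = log M_X(t) = -log(1 - e^(t)/2) - log(2)
K^(2)(t) = 2*e^(t)/(e^(2*t) - 4*e^(t) + 4)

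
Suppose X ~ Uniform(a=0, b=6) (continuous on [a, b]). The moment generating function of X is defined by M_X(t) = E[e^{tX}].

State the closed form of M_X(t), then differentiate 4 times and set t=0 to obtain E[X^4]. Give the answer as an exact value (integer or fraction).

M_X(t) = (e^(6*t) - 1)/(6*t)
dM/dt = (6*t*e^(6*t) - e^(6*t) + 1)/(6*t^2)
d^2M/dt^2 = (18*t^2*e^(6*t) - 6*t*e^(6*t) + e^(6*t) - 1)/(3*t^3)
d^3M/dt^3 = (36*t^3*e^(6*t) - 18*t^2*e^(6*t) + 6*t*e^(6*t) - e^(6*t) + 1)/t^4
d^4M/dt^4 = (216*t^4*e^(6*t) - 144*t^3*e^(6*t) + 72*t^2*e^(6*t) - 24*t*e^(6*t) + 4*e^(6*t) - 4)/t^5

E[X^4] = d^4M/dt^4 |_{t=0} = 1296/5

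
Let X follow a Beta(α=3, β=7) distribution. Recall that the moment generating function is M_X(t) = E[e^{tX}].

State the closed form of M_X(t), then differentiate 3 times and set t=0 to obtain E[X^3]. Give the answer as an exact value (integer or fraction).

M_X(t) = ₁F₁(3; 10; t)
dM/dt = 3*₁F₁(4; 11; t)/10
d^2M/dt^2 = 6*₁F₁(5; 12; t)/55
d^3M/dt^3 = ₁F₁(6; 13; t)/22

E[X^3] = d^3M/dt^3 |_{t=0} = 1/22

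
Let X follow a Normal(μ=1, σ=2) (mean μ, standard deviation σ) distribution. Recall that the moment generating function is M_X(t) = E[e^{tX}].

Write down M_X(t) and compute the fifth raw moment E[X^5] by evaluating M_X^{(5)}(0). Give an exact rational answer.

E[X^5] = M^(5)(0) = 281

M_X(t) = e^(2*t^2 + t)
M^(5)(t) = 1024*t^5*e^(t)*e^(2*t^2) + 1280*t^4*e^(t)*e^(2*t^2) + 3200*t^3*e^(t)*e^(2*t^2) + 2080*t^2*e^(t)*e^(2*t^2) + 1460*t*e^(t)*e^(2*t^2) + 281*e^(t)*e^(2*t^2)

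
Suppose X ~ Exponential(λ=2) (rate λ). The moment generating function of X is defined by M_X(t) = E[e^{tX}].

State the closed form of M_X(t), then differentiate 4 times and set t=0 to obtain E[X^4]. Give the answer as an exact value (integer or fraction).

E[X^4] = M′′′′(0) = 3/2

M_X(t) = 2/(2 - t)
M′(t) = 2/(t^2 - 4*t + 4)
M′′(t) = -4/(t^3 - 6*t^2 + 12*t - 8)
M′′′(t) = 12/(t^4 - 8*t^3 + 24*t^2 - 32*t + 16)
M′′′′(t) = -48/(t^5 - 10*t^4 + 40*t^3 - 80*t^2 + 80*t - 32)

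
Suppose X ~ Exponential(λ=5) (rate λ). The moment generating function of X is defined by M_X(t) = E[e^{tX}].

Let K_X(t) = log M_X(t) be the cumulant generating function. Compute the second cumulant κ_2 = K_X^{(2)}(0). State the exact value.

M_X(t) = 5/(5 - t)
K_X(t) = log M_X(t) = -log(5 - t) + log(5)
D^2[K](t) = 1/(t^2 - 10*t + 25)

κ_2 = D^2[K](0) = 1/25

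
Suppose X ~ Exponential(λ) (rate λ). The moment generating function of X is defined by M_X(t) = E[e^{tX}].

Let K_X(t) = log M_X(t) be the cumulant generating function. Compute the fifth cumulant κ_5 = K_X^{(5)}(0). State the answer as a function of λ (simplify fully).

M_X(t) = λ/(λ - t)
K_X(t) = log M_X(t) = log(λ) - log(λ - t)
D^5[K](t) = -24/(-λ^5 + 5*λ^4*t - 10*λ^3*t^2 + 10*λ^2*t^3 - 5*λ*t^4 + t^5)

κ_5 = D^5[K](0) = 24/λ^5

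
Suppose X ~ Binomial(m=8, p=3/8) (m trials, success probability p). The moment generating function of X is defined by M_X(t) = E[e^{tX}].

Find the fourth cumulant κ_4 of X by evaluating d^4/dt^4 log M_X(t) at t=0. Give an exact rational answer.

M_X(t) = (3*e^(t)/8 + 5/8)^8
K_X(t) = log M_X(t) = 8*log(3*e^(t)/8 + 5/8)
dK/dt = 24*e^(t)/(3*e^(t) + 5)
d^2K/dt^2 = 120*e^(t)/(9*e^(2*t) + 30*e^(t) + 25)
d^3K/dt^3 = (-360*e^(2*t) + 600*e^(t))/(27*e^(3*t) + 135*e^(2*t) + 225*e^(t) + 125)
d^4K/dt^4 = (1080*e^(3*t) - 7200*e^(2*t) + 3000*e^(t))/(81*e^(4*t) + 540*e^(3*t) + 1350*e^(2*t) + 1500*e^(t) + 625)

κ_4 = d^4K/dt^4 |_{t=0} = -195/256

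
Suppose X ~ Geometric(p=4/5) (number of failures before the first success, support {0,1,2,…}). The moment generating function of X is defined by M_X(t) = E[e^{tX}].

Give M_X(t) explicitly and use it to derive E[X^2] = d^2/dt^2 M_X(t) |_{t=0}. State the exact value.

E[X^2] = D^2[M](0) = 3/8

M_X(t) = 4/(5*(1 - e^(t)/5))
D^2[M](t) = (-4*e^(2*t) - 20*e^(t))/(e^(3*t) - 15*e^(2*t) + 75*e^(t) - 125)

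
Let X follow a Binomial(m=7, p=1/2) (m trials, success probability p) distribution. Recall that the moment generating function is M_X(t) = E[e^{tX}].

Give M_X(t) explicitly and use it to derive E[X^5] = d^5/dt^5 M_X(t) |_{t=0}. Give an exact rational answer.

E[X^5] = M′′′′′(0) = 1421

M_X(t) = (e^(t)/2 + 1/2)^7
M′(t) = 7*e^(7*t)/128 + 21*e^(6*t)/64 + 105*e^(5*t)/128 + 35*e^(4*t)/32 + 105*e^(3*t)/128 + 21*e^(2*t)/64 + 7*e^(t)/128
M′′(t) = 49*e^(7*t)/128 + 63*e^(6*t)/32 + 525*e^(5*t)/128 + 35*e^(4*t)/8 + 315*e^(3*t)/128 + 21*e^(2*t)/32 + 7*e^(t)/128
M′′′(t) = 343*e^(7*t)/128 + 189*e^(6*t)/16 + 2625*e^(5*t)/128 + 35*e^(4*t)/2 + 945*e^(3*t)/128 + 21*e^(2*t)/16 + 7*e^(t)/128
M′′′′(t) = 2401*e^(7*t)/128 + 567*e^(6*t)/8 + 13125*e^(5*t)/128 + 70*e^(4*t) + 2835*e^(3*t)/128 + 21*e^(2*t)/8 + 7*e^(t)/128
M′′′′′(t) = 16807*e^(7*t)/128 + 1701*e^(6*t)/4 + 65625*e^(5*t)/128 + 280*e^(4*t) + 8505*e^(3*t)/128 + 21*e^(2*t)/4 + 7*e^(t)/128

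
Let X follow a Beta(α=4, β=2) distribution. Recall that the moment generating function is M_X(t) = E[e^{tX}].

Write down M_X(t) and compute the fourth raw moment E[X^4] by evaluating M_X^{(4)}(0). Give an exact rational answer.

M_X(t) = ₁F₁(4; 6; t)
M^(4)(t) = 5*₁F₁(8; 10; t)/18

E[X^4] = M^(4)(0) = 5/18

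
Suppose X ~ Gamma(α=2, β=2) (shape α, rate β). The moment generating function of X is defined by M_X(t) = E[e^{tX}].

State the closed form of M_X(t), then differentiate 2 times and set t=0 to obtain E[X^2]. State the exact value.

M_X(t) = 4/(2 - t)^2
dM/dt = -8/(t^3 - 6*t^2 + 12*t - 8)
d^2M/dt^2 = 24/(t^4 - 8*t^3 + 24*t^2 - 32*t + 16)

E[X^2] = d^2M/dt^2 |_{t=0} = 3/2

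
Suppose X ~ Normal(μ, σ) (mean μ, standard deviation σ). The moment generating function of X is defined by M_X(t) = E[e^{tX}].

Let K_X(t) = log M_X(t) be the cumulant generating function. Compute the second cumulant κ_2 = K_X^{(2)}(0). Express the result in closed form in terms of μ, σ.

M_X(t) = e^(μ*t + σ^2*t^2/2)
K_X(t) = log M_X(t) = μ*t + σ^2*t^2/2
dK/dt = μ + σ^2*t
d^2K/dt^2 = σ^2

κ_2 = d^2K/dt^2 |_{t=0} = σ^2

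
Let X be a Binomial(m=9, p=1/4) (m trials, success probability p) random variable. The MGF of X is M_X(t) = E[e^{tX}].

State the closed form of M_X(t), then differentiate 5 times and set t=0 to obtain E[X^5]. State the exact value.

E[X^5] = d^5M/dt^5 |_{t=0} = 25569/64

M_X(t) = (e^(t)/4 + 3/4)^9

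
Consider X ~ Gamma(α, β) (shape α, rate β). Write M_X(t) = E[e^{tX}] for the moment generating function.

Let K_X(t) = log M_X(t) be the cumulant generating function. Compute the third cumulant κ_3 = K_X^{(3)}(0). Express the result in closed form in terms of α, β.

κ_3 = K^(3)(0) = 2*α/β^3

M_X(t) = (β/(β - t))^α
K_X(t) = log M_X(t) = α*(log(β) - log(β - t))
K^(3)(t) = -2*α/(-β^3 + 3*β^2*t - 3*β*t^2 + t^3)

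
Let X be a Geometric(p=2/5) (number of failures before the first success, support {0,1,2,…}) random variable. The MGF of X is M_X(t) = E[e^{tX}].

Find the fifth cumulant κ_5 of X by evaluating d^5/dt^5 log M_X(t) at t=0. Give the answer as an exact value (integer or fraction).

M_X(t) = 2/(5*(1 - 3*e^(t)/5))
K_X(t) = log M_X(t) = -log(1 - 3*e^(t)/5) - log(5) + log(2)
K′(t) = -3*e^(t)/(3*e^(t) - 5)
K′′(t) = 15*e^(t)/(9*e^(2*t) - 30*e^(t) + 25)
K′′′(t) = (-45*e^(2*t) - 75*e^(t))/(27*e^(3*t) - 135*e^(2*t) + 225*e^(t) - 125)
K′′′′(t) = (135*e^(3*t) + 900*e^(2*t) + 375*e^(t))/(81*e^(4*t) - 540*e^(3*t) + 1350*e^(2*t) - 1500*e^(t) + 625)
K′′′′′(t) = (-405*e^(4*t) - 7425*e^(3*t) - 12375*e^(2*t) - 1875*e^(t))/(243*e^(5*t) - 2025*e^(4*t) + 6750*e^(3*t) - 11250*e^(2*t) + 9375*e^(t) - 3125)

κ_5 = K′′′′′(0) = 690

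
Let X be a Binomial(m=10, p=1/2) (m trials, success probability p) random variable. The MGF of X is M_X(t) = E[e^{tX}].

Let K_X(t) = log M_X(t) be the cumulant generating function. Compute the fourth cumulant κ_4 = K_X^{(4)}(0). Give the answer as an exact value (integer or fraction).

κ_4 = d^4K/dt^4 |_{t=0} = -5/4

M_X(t) = (e^(t)/2 + 1/2)^10
K_X(t) = log M_X(t) = 10*log(e^(t)/2 + 1/2)
dK/dt = 10*e^(t)/(e^(t) + 1)
d^2K/dt^2 = 10*e^(t)/(e^(2*t) + 2*e^(t) + 1)
d^3K/dt^3 = (-10*e^(2*t) + 10*e^(t))/(e^(3*t) + 3*e^(2*t) + 3*e^(t) + 1)
d^4K/dt^4 = (10*e^(3*t) - 40*e^(2*t) + 10*e^(t))/(e^(4*t) + 4*e^(3*t) + 6*e^(2*t) + 4*e^(t) + 1)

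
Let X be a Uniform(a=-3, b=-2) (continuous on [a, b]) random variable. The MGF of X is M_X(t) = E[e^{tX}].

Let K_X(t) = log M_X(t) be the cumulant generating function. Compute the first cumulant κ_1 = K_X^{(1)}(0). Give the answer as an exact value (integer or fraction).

M_X(t) = (e^(-2*t) - e^(-3*t))/t
K_X(t) = log M_X(t) = -log(t) + log(e^(-2*t) - e^(-3*t))
K′(t) = (-2*t*e^(t) + 3*t - e^(t) + 1)/(t*e^(t) - t)

κ_1 = K′(0) = -5/2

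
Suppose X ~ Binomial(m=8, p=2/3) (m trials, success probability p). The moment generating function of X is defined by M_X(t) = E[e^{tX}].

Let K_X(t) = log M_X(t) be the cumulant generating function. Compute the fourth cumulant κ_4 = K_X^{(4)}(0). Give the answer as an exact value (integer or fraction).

M_X(t) = (2*e^(t)/3 + 1/3)^8
K_X(t) = log M_X(t) = 8*log(2*e^(t)/3 + 1/3)
D^4[K](t) = (64*e^(3*t) - 128*e^(2*t) + 16*e^(t))/(16*e^(4*t) + 32*e^(3*t) + 24*e^(2*t) + 8*e^(t) + 1)

κ_4 = D^4[K](0) = -16/27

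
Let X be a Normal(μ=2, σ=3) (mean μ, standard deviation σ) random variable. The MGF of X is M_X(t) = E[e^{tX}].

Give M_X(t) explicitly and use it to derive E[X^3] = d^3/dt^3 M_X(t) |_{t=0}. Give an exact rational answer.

E[X^3] = d^3M/dt^3 |_{t=0} = 62

M_X(t) = e^(9*t^2/2 + 2*t)
dM/dt = 9*t*e^(2*t)*e^(9*t^2/2) + 2*e^(2*t)*e^(9*t^2/2)
d^2M/dt^2 = 81*t^2*e^(2*t)*e^(9*t^2/2) + 36*t*e^(2*t)*e^(9*t^2/2) + 13*e^(2*t)*e^(9*t^2/2)
d^3M/dt^3 = 729*t^3*e^(2*t)*e^(9*t^2/2) + 486*t^2*e^(2*t)*e^(9*t^2/2) + 351*t*e^(2*t)*e^(9*t^2/2) + 62*e^(2*t)*e^(9*t^2/2)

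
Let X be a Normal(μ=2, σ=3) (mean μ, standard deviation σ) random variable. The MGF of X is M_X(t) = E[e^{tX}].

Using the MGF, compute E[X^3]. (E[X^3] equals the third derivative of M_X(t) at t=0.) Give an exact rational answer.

E[X^3] = M′′′(0) = 62

M_X(t) = e^(9*t^2/2 + 2*t)
M′(t) = 9*t*e^(2*t)*e^(9*t^2/2) + 2*e^(2*t)*e^(9*t^2/2)
M′′(t) = 81*t^2*e^(2*t)*e^(9*t^2/2) + 36*t*e^(2*t)*e^(9*t^2/2) + 13*e^(2*t)*e^(9*t^2/2)
M′′′(t) = 729*t^3*e^(2*t)*e^(9*t^2/2) + 486*t^2*e^(2*t)*e^(9*t^2/2) + 351*t*e^(2*t)*e^(9*t^2/2) + 62*e^(2*t)*e^(9*t^2/2)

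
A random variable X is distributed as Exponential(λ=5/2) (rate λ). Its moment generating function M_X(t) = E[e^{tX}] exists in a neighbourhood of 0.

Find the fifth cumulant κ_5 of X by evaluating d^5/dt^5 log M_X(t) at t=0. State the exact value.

M_X(t) = 5/(2*(5/2 - t))
K_X(t) = log M_X(t) = -log(5/2 - t) - log(2) + log(5)
K^(5)(t) = -768/(32*t^5 - 400*t^4 + 2000*t^3 - 5000*t^2 + 6250*t - 3125)

κ_5 = K^(5)(0) = 768/3125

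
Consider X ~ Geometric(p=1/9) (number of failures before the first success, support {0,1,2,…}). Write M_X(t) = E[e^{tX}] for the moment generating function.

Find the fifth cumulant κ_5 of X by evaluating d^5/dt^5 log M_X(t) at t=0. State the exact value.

κ_5 = D^5[K](0) = 1058760

M_X(t) = 1/(9*(1 - 8*e^(t)/9))
K_X(t) = log M_X(t) = -log(1 - 8*e^(t)/9) - 2*log(3)
D^5[K](t) = (-36864*e^(4*t) - 456192*e^(3*t) - 513216*e^(2*t) - 52488*e^(t))/(32768*e^(5*t) - 184320*e^(4*t) + 414720*e^(3*t) - 466560*e^(2*t) + 262440*e^(t) - 59049)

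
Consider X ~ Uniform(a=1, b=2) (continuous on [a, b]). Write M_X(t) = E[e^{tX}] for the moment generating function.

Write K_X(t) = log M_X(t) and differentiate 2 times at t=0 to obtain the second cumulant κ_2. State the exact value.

M_X(t) = (e^(2*t) - e^(t))/t
K_X(t) = log M_X(t) = -log(t) + log(e^(2*t) - e^(t))
dK/dt = (2*t*e^(t) - t - e^(t) + 1)/(t*e^(t) - t)
d^2K/dt^2 = (-t^2*e^(t) + e^(2*t) - 2*e^(t) + 1)/(t^2*e^(2*t) - 2*t^2*e^(t) + t^2)

κ_2 = d^2K/dt^2 |_{t=0} = 1/12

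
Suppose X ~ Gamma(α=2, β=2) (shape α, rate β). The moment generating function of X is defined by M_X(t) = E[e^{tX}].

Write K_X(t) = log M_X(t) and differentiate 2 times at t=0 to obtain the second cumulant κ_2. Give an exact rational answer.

κ_2 = D^2[K](0) = 1/2

M_X(t) = 4/(2 - t)^2
K_X(t) = log M_X(t) = -2*log(2 - t) + 2*log(2)
D^2[K](t) = 2/(t^2 - 4*t + 4)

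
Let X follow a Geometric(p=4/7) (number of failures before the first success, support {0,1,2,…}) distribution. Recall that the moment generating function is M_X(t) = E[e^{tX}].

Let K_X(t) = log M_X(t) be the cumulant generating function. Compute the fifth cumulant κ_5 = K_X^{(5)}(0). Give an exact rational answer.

M_X(t) = 4/(7*(1 - 3*e^(t)/7))
K_X(t) = log M_X(t) = -log(1 - 3*e^(t)/7) - log(7) + 2*log(2)
D^5[K](t) = (-567*e^(4*t) - 14553*e^(3*t) - 33957*e^(2*t) - 7203*e^(t))/(243*e^(5*t) - 2835*e^(4*t) + 13230*e^(3*t) - 30870*e^(2*t) + 36015*e^(t) - 16807)

κ_5 = D^5[K](0) = 7035/128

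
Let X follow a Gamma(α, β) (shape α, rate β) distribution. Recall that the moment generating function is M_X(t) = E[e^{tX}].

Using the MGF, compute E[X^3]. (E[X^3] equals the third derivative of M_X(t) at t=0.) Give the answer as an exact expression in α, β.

M_X(t) = (β/(β - t))^α
M′(t) = -α*β^α*(1/(β - t))^α/(-β + t)
M′′(t) = (α^2*β^α*(1/(β - t))^α + α*β^α*(1/(β - t))^α)/(β^2 - 2*β*t + t^2)
M′′′(t) = (-α^3*β^α*(1/(β - t))^α - 3*α^2*β^α*(1/(β - t))^α - 2*α*β^α*(1/(β - t))^α)/(-β^3 + 3*β^2*t - 3*β*t^2 + t^3)

E[X^3] = M′′′(0) = α*(α^2 + 3*α + 2)/β^3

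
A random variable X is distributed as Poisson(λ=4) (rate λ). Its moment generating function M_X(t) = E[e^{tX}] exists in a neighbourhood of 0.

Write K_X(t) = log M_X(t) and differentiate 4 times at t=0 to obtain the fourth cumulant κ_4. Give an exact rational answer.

M_X(t) = e^(4*e^(t) - 4)
K_X(t) = log M_X(t) = 4*e^(t) - 4
D^4[K](t) = 4*e^(t)

κ_4 = D^4[K](0) = 4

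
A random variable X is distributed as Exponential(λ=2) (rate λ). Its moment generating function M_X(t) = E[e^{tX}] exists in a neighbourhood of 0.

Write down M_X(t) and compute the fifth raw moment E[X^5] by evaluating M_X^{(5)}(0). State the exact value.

M_X(t) = 2/(2 - t)
M^(5)(t) = 240/(t^6 - 12*t^5 + 60*t^4 - 160*t^3 + 240*t^2 - 192*t + 64)

E[X^5] = M^(5)(0) = 15/4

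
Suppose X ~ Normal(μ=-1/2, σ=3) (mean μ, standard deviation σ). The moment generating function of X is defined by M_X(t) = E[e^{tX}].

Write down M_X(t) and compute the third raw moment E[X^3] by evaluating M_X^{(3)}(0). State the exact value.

E[X^3] = D^3[M](0) = -109/8

M_X(t) = e^(9*t^2/2 - t/2)
D^3[M](t) = (5832*t^3*e^(9*t^2/2) - 972*t^2*e^(9*t^2/2) + 1998*t*e^(9*t^2/2) - 109*e^(9*t^2/2))*e^(-t/2)/8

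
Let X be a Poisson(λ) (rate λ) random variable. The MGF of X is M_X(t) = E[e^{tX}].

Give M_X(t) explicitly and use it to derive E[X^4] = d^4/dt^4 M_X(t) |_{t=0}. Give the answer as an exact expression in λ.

M_X(t) = e^(λ*(e^(t) - 1))
M^(4)(t) = (λ^4*e^(4*t)*e^(λ*e^(t)) + 6*λ^3*e^(3*t)*e^(λ*e^(t)) + 7*λ^2*e^(2*t)*e^(λ*e^(t)) + λ*e^(t)*e^(λ*e^(t)))*e^(-λ)

E[X^4] = M^(4)(0) = λ*(λ^3 + 6*λ^2 + 7*λ + 1)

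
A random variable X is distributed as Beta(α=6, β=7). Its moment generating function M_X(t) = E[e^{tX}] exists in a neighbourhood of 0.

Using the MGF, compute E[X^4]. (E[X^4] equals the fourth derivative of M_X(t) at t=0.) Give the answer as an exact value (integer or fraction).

M_X(t) = ₁F₁(6; 13; t)
D^4[M](t) = 9*₁F₁(10; 17; t)/130

E[X^4] = D^4[M](0) = 9/130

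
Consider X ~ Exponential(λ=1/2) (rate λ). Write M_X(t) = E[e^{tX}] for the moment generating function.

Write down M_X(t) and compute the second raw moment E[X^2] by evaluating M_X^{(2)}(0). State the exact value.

M_X(t) = 1/(2*(1/2 - t))
D^2[M](t) = -8/(8*t^3 - 12*t^2 + 6*t - 1)

E[X^2] = D^2[M](0) = 8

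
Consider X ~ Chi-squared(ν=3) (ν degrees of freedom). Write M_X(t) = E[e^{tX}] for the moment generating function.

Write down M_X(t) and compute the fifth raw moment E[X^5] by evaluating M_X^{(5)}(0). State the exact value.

M_X(t) = (1 - 2*t)^(-3/2)
D^5[M](t) = 10395/(64*t^6*√(1 - 2*t) - 192*t^5*√(1 - 2*t) + 240*t^4*√(1 - 2*t) - 160*t^3*√(1 - 2*t) + 60*t^2*√(1 - 2*t) - 12*t*√(1 - 2*t) + √(1 - 2*t))

E[X^5] = D^5[M](0) = 10395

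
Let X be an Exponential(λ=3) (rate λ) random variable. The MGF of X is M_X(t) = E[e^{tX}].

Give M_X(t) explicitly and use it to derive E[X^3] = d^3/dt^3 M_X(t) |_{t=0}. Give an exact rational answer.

E[X^3] = d^3M/dt^3 |_{t=0} = 2/9

M_X(t) = 3/(3 - t)
dM/dt = 3/(t^2 - 6*t + 9)
d^2M/dt^2 = -6/(t^3 - 9*t^2 + 27*t - 27)
d^3M/dt^3 = 18/(t^4 - 12*t^3 + 54*t^2 - 108*t + 81)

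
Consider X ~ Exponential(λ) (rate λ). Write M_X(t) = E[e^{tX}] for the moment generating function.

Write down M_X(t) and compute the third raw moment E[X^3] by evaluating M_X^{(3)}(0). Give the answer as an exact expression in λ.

E[X^3] = M′′′(0) = 6/λ^3

M_X(t) = λ/(λ - t)
M′(t) = λ/(λ^2 - 2*λ*t + t^2)
M′′(t) = -2*λ/(-λ^3 + 3*λ^2*t - 3*λ*t^2 + t^3)
M′′′(t) = 6*λ/(λ^4 - 4*λ^3*t + 6*λ^2*t^2 - 4*λ*t^3 + t^4)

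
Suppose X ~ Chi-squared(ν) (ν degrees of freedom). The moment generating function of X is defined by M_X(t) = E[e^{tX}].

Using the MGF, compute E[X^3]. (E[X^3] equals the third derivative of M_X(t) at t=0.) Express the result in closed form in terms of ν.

E[X^3] = d^3M/dt^3 |_{t=0} = ν*(ν^2 + 6*ν + 8)

M_X(t) = (1 - 2*t)^(-ν/2)
dM/dt = -ν/(2*t*(1 - 2*t)^(ν/2) - (1 - 2*t)^(ν/2))
d^2M/dt^2 = (ν^2 + 2*ν)/(4*t^2*(1 - 2*t)^(ν/2) - 4*t*(1 - 2*t)^(ν/2) + (1 - 2*t)^(ν/2))
d^3M/dt^3 = (-ν^3 - 6*ν^2 - 8*ν)/(8*t^3*(1 - 2*t)^(ν/2) - 12*t^2*(1 - 2*t)^(ν/2) + 6*t*(1 - 2*t)^(ν/2) - (1 - 2*t)^(ν/2))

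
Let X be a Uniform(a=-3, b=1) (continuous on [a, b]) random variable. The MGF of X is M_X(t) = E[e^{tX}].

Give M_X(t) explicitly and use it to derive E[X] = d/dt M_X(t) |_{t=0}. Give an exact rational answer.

E[X] = M^(1)(0) = -1

M_X(t) = (e^(t) - e^(-3*t))/(4*t)
M^(1)(t) = (t*e^(4*t) + 3*t - e^(4*t) + 1)*e^(-3*t)/(4*t^2)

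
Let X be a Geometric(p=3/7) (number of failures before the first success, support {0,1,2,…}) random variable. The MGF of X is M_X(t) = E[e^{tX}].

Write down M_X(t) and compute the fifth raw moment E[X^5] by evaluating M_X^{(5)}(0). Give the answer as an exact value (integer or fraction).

E[X^5] = d^5M/dt^5 |_{t=0} = 135628/81

M_X(t) = 3/(7*(1 - 4*e^(t)/7))
dM/dt = 12*e^(t)/(16*e^(2*t) - 56*e^(t) + 49)
d^2M/dt^2 = (-48*e^(2*t) - 84*e^(t))/(64*e^(3*t) - 336*e^(2*t) + 588*e^(t) - 343)
d^3M/dt^3 = (192*e^(3*t) + 1344*e^(2*t) + 588*e^(t))/(256*e^(4*t) - 1792*e^(3*t) + 4704*e^(2*t) - 5488*e^(t) + 2401)
d^4M/dt^4 = (-768*e^(4*t) - 14784*e^(3*t) - 25872*e^(2*t) - 4116*e^(t))/(1024*e^(5*t) - 8960*e^(4*t) + 31360*e^(3*t) - 54880*e^(2*t) + 48020*e^(t) - 16807)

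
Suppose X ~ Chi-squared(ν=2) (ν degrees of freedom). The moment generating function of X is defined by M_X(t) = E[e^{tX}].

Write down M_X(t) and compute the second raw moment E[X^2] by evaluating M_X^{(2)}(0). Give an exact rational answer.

E[X^2] = M^(2)(0) = 8

M_X(t) = 1/(1 - 2*t)
M^(2)(t) = -8/(8*t^3 - 12*t^2 + 6*t - 1)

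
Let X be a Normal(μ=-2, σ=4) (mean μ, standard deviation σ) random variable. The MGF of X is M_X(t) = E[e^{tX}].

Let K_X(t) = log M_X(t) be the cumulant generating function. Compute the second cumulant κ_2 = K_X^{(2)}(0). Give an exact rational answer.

κ_2 = D^2[K](0) = 16

M_X(t) = e^(8*t^2 - 2*t)
K_X(t) = log M_X(t) = 8*t^2 - 2*t
D^2[K](t) = 16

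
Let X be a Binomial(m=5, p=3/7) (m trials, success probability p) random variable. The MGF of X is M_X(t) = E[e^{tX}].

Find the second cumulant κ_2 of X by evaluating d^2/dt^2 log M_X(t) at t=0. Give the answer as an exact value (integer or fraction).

κ_2 = K^(2)(0) = 60/49

M_X(t) = (3*e^(t)/7 + 4/7)^5
K_X(t) = log M_X(t) = 5*log(3*e^(t)/7 + 4/7)
K^(2)(t) = 60*e^(t)/(9*e^(2*t) + 24*e^(t) + 16)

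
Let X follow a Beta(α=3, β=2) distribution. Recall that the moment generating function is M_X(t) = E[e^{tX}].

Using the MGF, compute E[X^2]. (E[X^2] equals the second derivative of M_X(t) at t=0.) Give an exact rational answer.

M_X(t) = ₁F₁(3; 5; t)
M′(t) = 3*₁F₁(4; 6; t)/5
M′′(t) = 2*₁F₁(5; 7; t)/5

E[X^2] = M′′(0) = 2/5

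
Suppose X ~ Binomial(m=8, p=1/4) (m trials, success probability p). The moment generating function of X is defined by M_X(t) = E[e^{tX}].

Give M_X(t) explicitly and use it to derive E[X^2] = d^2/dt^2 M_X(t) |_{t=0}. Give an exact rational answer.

E[X^2] = d^2M/dt^2 |_{t=0} = 11/2

M_X(t) = (e^(t)/4 + 3/4)^8
dM/dt = e^(8*t)/8192 + 21*e^(7*t)/8192 + 189*e^(6*t)/8192 + 945*e^(5*t)/8192 + 2835*e^(4*t)/8192 + 5103*e^(3*t)/8192 + 5103*e^(2*t)/8192 + 2187*e^(t)/8192
d^2M/dt^2 = e^(8*t)/1024 + 147*e^(7*t)/8192 + 567*e^(6*t)/4096 + 4725*e^(5*t)/8192 + 2835*e^(4*t)/2048 + 15309*e^(3*t)/8192 + 5103*e^(2*t)/4096 + 2187*e^(t)/8192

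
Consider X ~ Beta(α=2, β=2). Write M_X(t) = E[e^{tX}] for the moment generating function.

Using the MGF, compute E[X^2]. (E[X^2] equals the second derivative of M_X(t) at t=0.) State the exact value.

E[X^2] = M′′(0) = 3/10

M_X(t) = ₁F₁(2; 4; t)
M′(t) = ₁F₁(3; 5; t)/2
M′′(t) = 3*₁F₁(4; 6; t)/10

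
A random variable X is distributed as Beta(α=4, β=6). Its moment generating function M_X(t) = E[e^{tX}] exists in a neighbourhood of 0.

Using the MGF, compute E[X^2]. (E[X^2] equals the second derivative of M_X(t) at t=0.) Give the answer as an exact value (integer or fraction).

E[X^2] = M^(2)(0) = 2/11

M_X(t) = ₁F₁(4; 10; t)
M^(2)(t) = 2*₁F₁(6; 12; t)/11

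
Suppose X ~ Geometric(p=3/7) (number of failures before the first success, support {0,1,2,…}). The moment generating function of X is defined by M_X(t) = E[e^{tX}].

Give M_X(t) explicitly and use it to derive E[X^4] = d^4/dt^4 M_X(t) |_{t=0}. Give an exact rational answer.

E[X^4] = M^(4)(0) = 5060/27

M_X(t) = 3/(7*(1 - 4*e^(t)/7))
M^(4)(t) = (-768*e^(4*t) - 14784*e^(3*t) - 25872*e^(2*t) - 4116*e^(t))/(1024*e^(5*t) - 8960*e^(4*t) + 31360*e^(3*t) - 54880*e^(2*t) + 48020*e^(t) - 16807)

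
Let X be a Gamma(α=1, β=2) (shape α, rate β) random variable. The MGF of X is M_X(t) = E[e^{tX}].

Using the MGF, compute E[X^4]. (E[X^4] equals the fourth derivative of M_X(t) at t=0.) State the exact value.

E[X^4] = D^4[M](0) = 3/2

M_X(t) = 2/(2 - t)
D^4[M](t) = -48/(t^5 - 10*t^4 + 40*t^3 - 80*t^2 + 80*t - 32)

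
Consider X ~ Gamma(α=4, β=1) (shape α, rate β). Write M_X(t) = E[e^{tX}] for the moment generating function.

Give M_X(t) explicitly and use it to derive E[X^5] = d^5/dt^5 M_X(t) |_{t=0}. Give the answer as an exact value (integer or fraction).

M_X(t) = (1 - t)^(-4)
D^5[M](t) = -6720/(t^9 - 9*t^8 + 36*t^7 - 84*t^6 + 126*t^5 - 126*t^4 + 84*t^3 - 36*t^2 + 9*t - 1)

E[X^5] = D^5[M](0) = 6720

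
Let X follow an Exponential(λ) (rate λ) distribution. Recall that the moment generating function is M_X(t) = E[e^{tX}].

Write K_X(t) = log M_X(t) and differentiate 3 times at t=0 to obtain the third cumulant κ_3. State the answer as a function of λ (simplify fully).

κ_3 = K^(3)(0) = 2/λ^3

M_X(t) = λ/(λ - t)
K_X(t) = log M_X(t) = log(λ) - log(λ - t)
K^(3)(t) = -2/(-λ^3 + 3*λ^2*t - 3*λ*t^2 + t^3)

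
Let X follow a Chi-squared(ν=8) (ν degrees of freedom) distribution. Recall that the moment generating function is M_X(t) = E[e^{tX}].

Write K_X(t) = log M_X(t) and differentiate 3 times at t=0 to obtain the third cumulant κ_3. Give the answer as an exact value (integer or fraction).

M_X(t) = (1 - 2*t)^(-4)
K_X(t) = log M_X(t) = -4*log(1 - 2*t)
K^(3)(t) = -64/(8*t^3 - 12*t^2 + 6*t - 1)

κ_3 = K^(3)(0) = 64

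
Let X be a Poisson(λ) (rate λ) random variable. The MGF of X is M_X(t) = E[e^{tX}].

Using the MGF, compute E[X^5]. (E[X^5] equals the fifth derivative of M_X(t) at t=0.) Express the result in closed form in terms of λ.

M_X(t) = e^(λ*(e^(t) - 1))
dM/dt = λ*e^(-λ)*e^(t)*e^(λ*e^(t))
d^2M/dt^2 = (λ^2*e^(2*t)*e^(λ*e^(t)) + λ*e^(t)*e^(λ*e^(t)))*e^(-λ)
d^3M/dt^3 = (λ^3*e^(3*t)*e^(λ*e^(t)) + 3*λ^2*e^(2*t)*e^(λ*e^(t)) + λ*e^(t)*e^(λ*e^(t)))*e^(-λ)
d^4M/dt^4 = (λ^4*e^(4*t)*e^(λ*e^(t)) + 6*λ^3*e^(3*t)*e^(λ*e^(t)) + 7*λ^2*e^(2*t)*e^(λ*e^(t)) + λ*e^(t)*e^(λ*e^(t)))*e^(-λ)
d^5M/dt^5 = (λ^5*e^(5*t)*e^(λ*e^(t)) + 10*λ^4*e^(4*t)*e^(λ*e^(t)) + 25*λ^3*e^(3*t)*e^(λ*e^(t)) + 15*λ^2*e^(2*t)*e^(λ*e^(t)) + λ*e^(t)*e^(λ*e^(t)))*e^(-λ)

E[X^5] = d^5M/dt^5 |_{t=0} = λ*(λ^4 + 10*λ^3 + 25*λ^2 + 15*λ + 1)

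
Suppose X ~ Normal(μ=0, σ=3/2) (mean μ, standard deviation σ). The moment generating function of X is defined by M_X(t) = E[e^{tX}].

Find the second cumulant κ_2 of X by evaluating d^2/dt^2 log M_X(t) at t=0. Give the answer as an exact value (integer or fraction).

M_X(t) = e^(9*t^2/8)
K_X(t) = log M_X(t) = 9*t^2/8
K^(2)(t) = 9/4

κ_2 = K^(2)(0) = 9/4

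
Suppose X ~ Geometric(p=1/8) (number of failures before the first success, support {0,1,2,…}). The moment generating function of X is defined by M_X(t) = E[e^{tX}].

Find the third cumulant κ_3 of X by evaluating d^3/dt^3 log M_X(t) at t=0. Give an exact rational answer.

κ_3 = K^(3)(0) = 840

M_X(t) = 1/(8*(1 - 7*e^(t)/8))
K_X(t) = log M_X(t) = -log(1 - 7*e^(t)/8) - 3*log(2)
K^(3)(t) = (-392*e^(2*t) - 448*e^(t))/(343*e^(3*t) - 1176*e^(2*t) + 1344*e^(t) - 512)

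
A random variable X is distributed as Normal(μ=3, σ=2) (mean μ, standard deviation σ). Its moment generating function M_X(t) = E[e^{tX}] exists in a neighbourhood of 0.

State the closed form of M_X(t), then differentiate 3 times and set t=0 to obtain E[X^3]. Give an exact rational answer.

M_X(t) = e^(2*t^2 + 3*t)
M′(t) = 4*t*e^(3*t)*e^(2*t^2) + 3*e^(3*t)*e^(2*t^2)
M′′(t) = 16*t^2*e^(3*t)*e^(2*t^2) + 24*t*e^(3*t)*e^(2*t^2) + 13*e^(3*t)*e^(2*t^2)
M′′′(t) = 64*t^3*e^(3*t)*e^(2*t^2) + 144*t^2*e^(3*t)*e^(2*t^2) + 156*t*e^(3*t)*e^(2*t^2) + 63*e^(3*t)*e^(2*t^2)

E[X^3] = M′′′(0) = 63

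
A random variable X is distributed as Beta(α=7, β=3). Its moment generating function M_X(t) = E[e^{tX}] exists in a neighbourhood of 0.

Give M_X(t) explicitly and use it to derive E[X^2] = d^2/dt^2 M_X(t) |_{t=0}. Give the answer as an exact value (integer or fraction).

E[X^2] = D^2[M](0) = 28/55

M_X(t) = ₁F₁(7; 10; t)
D^2[M](t) = 28*₁F₁(9; 12; t)/55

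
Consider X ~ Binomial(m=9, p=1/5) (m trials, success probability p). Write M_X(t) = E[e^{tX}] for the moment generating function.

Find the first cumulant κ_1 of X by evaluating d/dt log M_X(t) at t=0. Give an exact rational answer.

M_X(t) = (e^(t)/5 + 4/5)^9
K_X(t) = log M_X(t) = 9*log(e^(t)/5 + 4/5)
D[K](t) = 9*e^(t)/(e^(t) + 4)

κ_1 = D[K](0) = 9/5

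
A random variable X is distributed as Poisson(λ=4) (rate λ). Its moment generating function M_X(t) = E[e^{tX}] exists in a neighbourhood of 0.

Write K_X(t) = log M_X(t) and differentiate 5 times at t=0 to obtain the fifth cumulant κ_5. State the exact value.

κ_5 = K′′′′′(0) = 4

M_X(t) = e^(4*e^(t) - 4)
K_X(t) = log M_X(t) = 4*e^(t) - 4
K′(t) = 4*e^(t)
K′′(t) = 4*e^(t)
K′′′(t) = 4*e^(t)
K′′′′(t) = 4*e^(t)
K′′′′′(t) = 4*e^(t)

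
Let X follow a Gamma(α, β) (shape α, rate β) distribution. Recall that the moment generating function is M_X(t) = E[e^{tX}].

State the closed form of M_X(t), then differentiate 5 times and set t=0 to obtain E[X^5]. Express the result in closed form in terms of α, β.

E[X^5] = D^5[M](0) = α*(α^4 + 10*α^3 + 35*α^2 + 50*α + 24)/β^5

M_X(t) = (β/(β - t))^α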